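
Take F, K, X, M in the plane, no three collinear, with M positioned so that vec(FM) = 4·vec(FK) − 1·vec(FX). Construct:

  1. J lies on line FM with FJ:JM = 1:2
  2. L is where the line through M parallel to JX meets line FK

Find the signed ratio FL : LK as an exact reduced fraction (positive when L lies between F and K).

Choose coordinates F = (0, 0), K = (1, 0), X = (0, 1), M = (4, -1).
1. J lies on line FM with FJ:JM = 1:2 ⇒ J = (4/3, -1/3)
2. L is where the line through M parallel to JX meets line FK ⇒ L = (3, 0)
L = F + t·(K−F) with t = 3, so FL:LK = t:(1−t) = 3:-2

FL:LK = -3/2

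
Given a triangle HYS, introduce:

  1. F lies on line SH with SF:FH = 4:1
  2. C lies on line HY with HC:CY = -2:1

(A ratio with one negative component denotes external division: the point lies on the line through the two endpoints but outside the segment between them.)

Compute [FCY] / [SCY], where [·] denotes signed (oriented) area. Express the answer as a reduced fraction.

Assign H = (0, 0), Y = (1, 0), S = (0, 1) — the answer is frame-independent, so this choice is without loss of generality.
1. F lies on line SH with SF:FH = 4:1 ⇒ F = (0, 1/5)
2. C lies on line HY with HC:CY = -2:1 ⇒ C = (2, 0)
2·[FCY] = -1/5, 2·[SCY] = -1
[FCY]:[SCY] = -1/5:-1 = 1/5

[FCY]:[SCY] = 1/5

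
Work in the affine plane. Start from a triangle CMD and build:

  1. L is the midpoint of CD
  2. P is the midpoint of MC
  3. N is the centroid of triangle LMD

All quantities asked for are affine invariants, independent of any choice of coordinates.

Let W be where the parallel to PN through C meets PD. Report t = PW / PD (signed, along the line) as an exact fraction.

t = 3

Choose coordinates C = (0, 0), M = (1, 0), D = (0, 1).
1. L is the midpoint of CD ⇒ L = (0, 1/2)
2. P is the midpoint of MC ⇒ P = (1/2, 0)
3. N is the centroid of triangle LMD ⇒ N = (1/3, 1/2)
through C parallel to PN: direction (-1/6, 1/2); meets PD at W = (-1, 3)
W = P + t·(D−P) with t = 3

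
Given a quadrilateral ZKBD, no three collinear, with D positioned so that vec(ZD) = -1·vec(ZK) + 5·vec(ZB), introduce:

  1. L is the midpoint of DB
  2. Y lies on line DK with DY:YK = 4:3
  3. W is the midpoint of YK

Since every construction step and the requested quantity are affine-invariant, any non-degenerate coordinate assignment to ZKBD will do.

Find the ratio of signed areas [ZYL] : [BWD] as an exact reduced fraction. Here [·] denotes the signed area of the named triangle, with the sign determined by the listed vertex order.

[ZYL]:[BWD] = 7/11

Choose coordinates Z = (0, 0), K = (1, 0), B = (0, 1), D = (-1, 5).
1. L is the midpoint of DB ⇒ L = (-1/2, 3)
2. Y lies on line DK with DY:YK = 4:3 ⇒ Y = (1/7, 15/7)
3. W is the midpoint of YK ⇒ W = (4/7, 15/14)
2·[ZYL] = 3/2, 2·[BWD] = 33/14
[ZYL]:[BWD] = 3/2:33/14 = 7/11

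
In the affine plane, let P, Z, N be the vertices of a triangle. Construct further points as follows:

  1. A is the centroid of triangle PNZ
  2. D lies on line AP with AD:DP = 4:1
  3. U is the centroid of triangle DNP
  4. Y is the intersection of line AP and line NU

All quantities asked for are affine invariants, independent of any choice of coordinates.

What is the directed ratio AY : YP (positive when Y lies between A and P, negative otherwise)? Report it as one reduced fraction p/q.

AY:YP = 9

Work in coordinates with P = (0, 0), Z = (1, 0), N = (0, 1).
1. A is the centroid of triangle PNZ ⇒ A = (1/3, 1/3)
2. D lies on line AP with AD:DP = 4:1 ⇒ D = (1/15, 1/15)
3. U is the centroid of triangle DNP ⇒ U = (1/45, 16/45)
4. Y is the intersection of line AP and line NU ⇒ Y = (1/30, 1/30)
Y = A + t·(P−A) with t = 9/10, so AY:YP = t:(1−t) = 9/10:1/10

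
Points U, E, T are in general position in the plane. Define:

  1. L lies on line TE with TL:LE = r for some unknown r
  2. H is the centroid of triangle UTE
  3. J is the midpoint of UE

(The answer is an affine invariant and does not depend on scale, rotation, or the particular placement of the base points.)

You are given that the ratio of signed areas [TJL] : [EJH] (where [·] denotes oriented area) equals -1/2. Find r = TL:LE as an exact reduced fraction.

r = 1/5

Choose coordinates U = (0, 0), E = (1, 0), T = (0, 1).
1. With TL:LE = r, write λ = r/(r+1) so L = T + λ·(E−T); L is affine-linear in λ
2. H is the centroid of triangle UTE ⇒ H = (1/3, 1/3)
3. J is the midpoint of UE ⇒ J = (1/2, 0)
Every point depending on L is an affine combination of L and λ-independent points, so each such coordinate is linear in λ; the λ² term in each signed area is a multiple of (E−T)×(E−T) = 0, so 2·[TJL] and 2·[EJH] are each linear in λ. Evaluating at λ=0 and λ=1:
  2·[TJL] = 1/2·λ,   2·[EJH] = -1/6
So [TJL]:[EJH] = (1/2·λ) / (-1/6). Setting this equal to -1/2:
  1/2·λ = -1/2·(-1/6)  ⇒  λ = 1/6
Then r = λ/(1−λ) = (1/6)/(5/6) = 1/5. Check: with r = 1/5, L = (1/6, 5/6) and [TJL]:[EJH] = -1/2 as required.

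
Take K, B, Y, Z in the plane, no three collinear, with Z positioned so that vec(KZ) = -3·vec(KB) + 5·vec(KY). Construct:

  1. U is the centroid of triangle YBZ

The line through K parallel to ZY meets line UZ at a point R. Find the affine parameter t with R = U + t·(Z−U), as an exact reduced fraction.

t = 10

Set K = (0, 0), B = (1, 0), Y = (0, 1), Z = (-3, 5); any affine frame gives the same invariant.
1. U is the centroid of triangle YBZ ⇒ U = (-2/3, 2)
through K parallel to ZY: direction (3, -4); meets UZ at R = (-24, 32)
R = U + t·(Z−U) with t = 10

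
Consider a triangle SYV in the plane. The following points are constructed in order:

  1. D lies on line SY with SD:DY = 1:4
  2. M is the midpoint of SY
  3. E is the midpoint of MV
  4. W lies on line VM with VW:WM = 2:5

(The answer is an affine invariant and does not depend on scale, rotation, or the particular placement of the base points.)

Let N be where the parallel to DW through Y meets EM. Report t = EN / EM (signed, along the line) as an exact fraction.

t = 71/21

Assign S = (0, 0), Y = (1, 0), V = (0, 1) — the answer is frame-independent, so this choice is without loss of generality.
1. D lies on line SY with SD:DY = 1:4 ⇒ D = (1/5, 0)
2. M is the midpoint of SY ⇒ M = (1/2, 0)
3. E is the midpoint of MV ⇒ E = (1/4, 1/2)
4. W lies on line VM with VW:WM = 2:5 ⇒ W = (1/7, 5/7)
through Y parallel to DW: direction (-2/35, 5/7); meets EM at N = (23/21, -25/21)
N = E + t·(M−E) with t = 71/21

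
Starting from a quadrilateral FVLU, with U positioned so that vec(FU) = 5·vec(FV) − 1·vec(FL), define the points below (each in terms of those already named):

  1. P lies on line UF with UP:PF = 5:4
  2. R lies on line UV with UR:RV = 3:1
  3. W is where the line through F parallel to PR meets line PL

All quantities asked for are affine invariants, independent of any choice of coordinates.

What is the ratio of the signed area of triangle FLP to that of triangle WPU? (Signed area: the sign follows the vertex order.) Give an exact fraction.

Choose coordinates F = (0, 0), V = (1, 0), L = (0, 1), U = (5, -1).
1. P lies on line UF with UP:PF = 5:4 ⇒ P = (20/9, -4/9)
2. R lies on line UV with UR:RV = 3:1 ⇒ R = (2, -1/4)
3. W is where the line through F parallel to PR meets line PL ⇒ W = (-40/9, 35/9)
2·[FLP] = -20/9, 2·[WPU] = 25/3
[FLP]:[WPU] = -20/9:25/3 = -4/15

[FLP]:[WPU] = -4/15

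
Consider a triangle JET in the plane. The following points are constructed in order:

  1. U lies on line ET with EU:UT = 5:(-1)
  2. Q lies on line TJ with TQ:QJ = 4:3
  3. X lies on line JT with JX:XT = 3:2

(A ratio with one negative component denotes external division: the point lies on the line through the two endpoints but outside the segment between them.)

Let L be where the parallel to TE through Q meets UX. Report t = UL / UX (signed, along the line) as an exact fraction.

t = 10/7

Choose coordinates J = (0, 0), E = (1, 0), T = (0, 1).
1. U lies on line ET with EU:UT = 5:(-1) ⇒ U = (-1/4, 5/4)
2. Q lies on line TJ with TQ:QJ = 4:3 ⇒ Q = (0, 3/7)
3. X lies on line JT with JX:XT = 3:2 ⇒ X = (0, 3/5)
through Q parallel to TE: direction (1, -1); meets UX at L = (3/28, 9/28)
L = U + t·(X−U) with t = 10/7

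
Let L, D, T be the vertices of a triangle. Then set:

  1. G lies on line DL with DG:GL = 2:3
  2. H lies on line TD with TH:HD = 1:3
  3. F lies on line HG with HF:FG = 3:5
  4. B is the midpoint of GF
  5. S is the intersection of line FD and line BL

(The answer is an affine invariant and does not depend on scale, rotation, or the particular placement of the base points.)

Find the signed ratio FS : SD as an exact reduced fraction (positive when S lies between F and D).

FS:SD = 3/5

Set L = (0, 0), D = (1, 0), T = (0, 1); any affine frame gives the same invariant.
1. G lies on line DL with DG:GL = 2:3 ⇒ G = (3/5, 0)
2. H lies on line TD with TH:HD = 1:3 ⇒ H = (1/4, 3/4)
3. F lies on line HG with HF:FG = 3:5 ⇒ F = (61/160, 15/32)
4. B is the midpoint of GF ⇒ B = (157/320, 15/64)
5. S is the intersection of line FD and line BL ⇒ S = (157/256, 75/256)
S = F + t·(D−F) with t = 3/8, so FS:SD = t:(1−t) = 3/8:5/8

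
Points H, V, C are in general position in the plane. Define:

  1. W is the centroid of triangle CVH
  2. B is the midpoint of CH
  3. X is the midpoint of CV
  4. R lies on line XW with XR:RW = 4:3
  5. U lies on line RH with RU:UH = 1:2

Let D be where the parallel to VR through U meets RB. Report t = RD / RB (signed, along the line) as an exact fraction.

Assign H = (0, 0), V = (1, 0), C = (0, 1) — the answer is frame-independent, so this choice is without loss of generality.
1. W is the centroid of triangle CVH ⇒ W = (1/3, 1/3)
2. B is the midpoint of CH ⇒ B = (0, 1/2)
3. X is the midpoint of CV ⇒ X = (1/2, 1/2)
4. R lies on line XW with XR:RW = 4:3 ⇒ R = (17/42, 17/42)
5. U lies on line RH with RU:UH = 1:2 ⇒ U = (17/63, 17/63)
through U parallel to VR: direction (-25/42, 17/42); meets RB at D = (-17/162, 85/162)
D = R + t·(B−R) with t = 34/27

t = 34/27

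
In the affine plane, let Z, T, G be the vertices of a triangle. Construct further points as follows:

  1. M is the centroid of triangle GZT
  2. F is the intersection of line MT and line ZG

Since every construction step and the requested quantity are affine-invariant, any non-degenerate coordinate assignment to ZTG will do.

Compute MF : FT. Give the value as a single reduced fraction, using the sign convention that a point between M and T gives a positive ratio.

MF:FT = -1/3

Assign Z = (0, 0), T = (1, 0), G = (0, 1) — the answer is frame-independent, so this choice is without loss of generality.
1. M is the centroid of triangle GZT ⇒ M = (1/3, 1/3)
2. F is the intersection of line MT and line ZG ⇒ F = (0, 1/2)
F = M + t·(T−M) with t = -1/2, so MF:FT = t:(1−t) = -1/2:3/2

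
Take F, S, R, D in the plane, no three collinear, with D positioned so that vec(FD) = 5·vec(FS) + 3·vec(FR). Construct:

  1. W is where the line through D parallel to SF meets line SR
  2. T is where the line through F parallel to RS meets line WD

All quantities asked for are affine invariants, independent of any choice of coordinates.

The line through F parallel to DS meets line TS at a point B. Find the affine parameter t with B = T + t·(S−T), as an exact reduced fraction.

Set F = (0, 0), S = (1, 0), R = (0, 1), D = (5, 3); any affine frame gives the same invariant.
1. W is where the line through D parallel to SF meets line SR ⇒ W = (-2, 3)
2. T is where the line through F parallel to RS meets line WD ⇒ T = (-3, 3)
through F parallel to DS: direction (-4, -3); meets TS at B = (1/2, 3/8)
B = T + t·(S−T) with t = 7/8

t = 7/8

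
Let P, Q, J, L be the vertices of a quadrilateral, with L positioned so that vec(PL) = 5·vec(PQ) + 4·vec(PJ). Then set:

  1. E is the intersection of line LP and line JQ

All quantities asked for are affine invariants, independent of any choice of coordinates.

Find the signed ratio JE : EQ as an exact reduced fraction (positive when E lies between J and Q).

JE:EQ = 5/4

Choose coordinates P = (0, 0), Q = (1, 0), J = (0, 1), L = (5, 4).
1. E is the intersection of line LP and line JQ ⇒ E = (5/9, 4/9)
E = J + t·(Q−J) with t = 5/9, so JE:EQ = t:(1−t) = 5/9:4/9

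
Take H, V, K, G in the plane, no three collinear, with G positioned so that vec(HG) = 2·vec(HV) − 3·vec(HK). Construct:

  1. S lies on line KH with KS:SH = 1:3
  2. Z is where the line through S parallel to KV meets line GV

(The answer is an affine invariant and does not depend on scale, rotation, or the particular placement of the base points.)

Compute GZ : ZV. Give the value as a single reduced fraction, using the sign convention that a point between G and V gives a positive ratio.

Choose coordinates H = (0, 0), V = (1, 0), K = (0, 1), G = (2, -3).
1. S lies on line KH with KS:SH = 1:3 ⇒ S = (0, 3/4)
2. Z is where the line through S parallel to KV meets line GV ⇒ Z = (9/8, -3/8)
Z = G + t·(V−G) with t = 7/8, so GZ:ZV = t:(1−t) = 7/8:1/8

GZ:ZV = 7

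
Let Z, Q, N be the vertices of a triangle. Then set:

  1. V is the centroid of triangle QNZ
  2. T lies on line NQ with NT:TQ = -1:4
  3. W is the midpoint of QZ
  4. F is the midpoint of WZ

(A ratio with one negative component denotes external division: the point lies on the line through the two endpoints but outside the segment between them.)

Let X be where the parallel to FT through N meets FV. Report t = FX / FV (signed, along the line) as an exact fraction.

Assign Z = (0, 0), Q = (1, 0), N = (0, 1) — the answer is frame-independent, so this choice is without loss of generality.
1. V is the centroid of triangle QNZ ⇒ V = (1/3, 1/3)
2. T lies on line NQ with NT:TQ = -1:4 ⇒ T = (-1/3, 4/3)
3. W is the midpoint of QZ ⇒ W = (1/2, 0)
4. F is the midpoint of WZ ⇒ F = (1/4, 0)
through N parallel to FT: direction (-7/12, 4/3); meets FV at X = (7/22, 3/11)
X = F + t·(V−F) with t = 9/11

t = 9/11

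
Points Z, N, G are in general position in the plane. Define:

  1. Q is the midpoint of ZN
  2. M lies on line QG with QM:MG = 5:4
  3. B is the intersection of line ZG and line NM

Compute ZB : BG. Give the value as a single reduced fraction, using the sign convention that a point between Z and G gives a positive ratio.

ZB:BG = 5/2

Work in coordinates with Z = (0, 0), N = (1, 0), G = (0, 1).
1. Q is the midpoint of ZN ⇒ Q = (1/2, 0)
2. M lies on line QG with QM:MG = 5:4 ⇒ M = (2/9, 5/9)
3. B is the intersection of line ZG and line NM ⇒ B = (0, 5/7)
B = Z + t·(G−Z) with t = 5/7, so ZB:BG = t:(1−t) = 5/7:2/7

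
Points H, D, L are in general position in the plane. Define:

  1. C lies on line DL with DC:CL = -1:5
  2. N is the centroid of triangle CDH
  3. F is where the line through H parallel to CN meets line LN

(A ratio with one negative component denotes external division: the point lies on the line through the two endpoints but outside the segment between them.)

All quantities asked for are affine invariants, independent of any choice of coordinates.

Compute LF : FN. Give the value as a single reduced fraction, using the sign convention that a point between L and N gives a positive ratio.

Choose coordinates H = (0, 0), D = (1, 0), L = (0, 1).
1. C lies on line DL with DC:CL = -1:5 ⇒ C = (5/4, -1/4)
2. N is the centroid of triangle CDH ⇒ N = (3/4, -1/12)
3. F is where the line through H parallel to CN meets line LN ⇒ F = (9/10, -3/10)
F = L + t·(N−L) with t = 6/5, so LF:FN = t:(1−t) = 6/5:-1/5

LF:FN = -6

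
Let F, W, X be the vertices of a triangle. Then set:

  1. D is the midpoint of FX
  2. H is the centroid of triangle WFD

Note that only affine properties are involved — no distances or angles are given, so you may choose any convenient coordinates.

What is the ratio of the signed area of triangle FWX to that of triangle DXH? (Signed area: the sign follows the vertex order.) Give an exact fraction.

[FWX]:[DXH] = -6

Set F = (0, 0), W = (1, 0), X = (0, 1); any affine frame gives the same invariant.
1. D is the midpoint of FX ⇒ D = (0, 1/2)
2. H is the centroid of triangle WFD ⇒ H = (1/3, 1/6)
2·[FWX] = 1, 2·[DXH] = -1/6
[FWX]:[DXH] = 1:-1/6 = -6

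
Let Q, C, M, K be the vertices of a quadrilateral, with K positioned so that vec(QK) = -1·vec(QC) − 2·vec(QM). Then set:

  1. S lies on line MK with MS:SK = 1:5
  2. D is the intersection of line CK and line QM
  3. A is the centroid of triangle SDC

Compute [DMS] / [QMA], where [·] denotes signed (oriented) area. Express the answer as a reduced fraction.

[DMS]:[QMA] = -6/5

Work in coordinates with Q = (0, 0), C = (1, 0), M = (0, 1), K = (-1, -2).
1. S lies on line MK with MS:SK = 1:5 ⇒ S = (-1/6, 1/2)
2. D is the intersection of line CK and line QM ⇒ D = (0, -1)
3. A is the centroid of triangle SDC ⇒ A = (5/18, -1/6)
2·[DMS] = 1/3, 2·[QMA] = -5/18
[DMS]:[QMA] = 1/3:-5/18 = -6/5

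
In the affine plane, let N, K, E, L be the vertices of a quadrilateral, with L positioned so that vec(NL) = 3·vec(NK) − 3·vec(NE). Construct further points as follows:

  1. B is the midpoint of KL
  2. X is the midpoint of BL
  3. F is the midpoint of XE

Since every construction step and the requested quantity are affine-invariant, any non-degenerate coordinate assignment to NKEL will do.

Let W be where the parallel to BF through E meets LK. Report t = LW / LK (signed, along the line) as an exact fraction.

t = 3/4

Choose coordinates N = (0, 0), K = (1, 0), E = (0, 1), L = (3, -3).
1. B is the midpoint of KL ⇒ B = (2, -3/2)
2. X is the midpoint of BL ⇒ X = (5/2, -9/4)
3. F is the midpoint of XE ⇒ F = (5/4, -5/8)
through E parallel to BF: direction (-3/4, 7/8); meets LK at W = (3/2, -3/4)
W = L + t·(K−L) with t = 3/4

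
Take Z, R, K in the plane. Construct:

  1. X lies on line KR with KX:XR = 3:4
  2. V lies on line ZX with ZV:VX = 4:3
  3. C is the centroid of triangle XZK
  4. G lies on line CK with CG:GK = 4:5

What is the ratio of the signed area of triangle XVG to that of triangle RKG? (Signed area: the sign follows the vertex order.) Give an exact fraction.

[XVG]:[RKG] = -153/245

Set Z = (0, 0), R = (1, 0), K = (0, 1); any affine frame gives the same invariant.
1. X lies on line KR with KX:XR = 3:4 ⇒ X = (3/7, 4/7)
2. V lies on line ZX with ZV:VX = 4:3 ⇒ V = (12/49, 16/49)
3. C is the centroid of triangle XZK ⇒ C = (1/7, 11/21)
4. G lies on line CK with CG:GK = 4:5 ⇒ G = (5/63, 139/189)
2·[XVG] = -17/147, 2·[RKG] = 5/27
[XVG]:[RKG] = -17/147:5/27 = -153/245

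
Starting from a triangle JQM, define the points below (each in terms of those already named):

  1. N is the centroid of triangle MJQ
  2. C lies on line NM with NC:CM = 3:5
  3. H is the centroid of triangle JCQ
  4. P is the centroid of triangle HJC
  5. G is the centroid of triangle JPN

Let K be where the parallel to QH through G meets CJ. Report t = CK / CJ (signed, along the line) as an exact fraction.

t = 17/28

Assign J = (0, 0), Q = (1, 0), M = (0, 1) — the answer is frame-independent, so this choice is without loss of generality.
1. N is the centroid of triangle MJQ ⇒ N = (1/3, 1/3)
2. C lies on line NM with NC:CM = 3:5 ⇒ C = (5/24, 7/12)
3. H is the centroid of triangle JCQ ⇒ H = (29/72, 7/36)
4. P is the centroid of triangle HJC ⇒ P = (11/54, 7/27)
5. G is the centroid of triangle JPN ⇒ G = (29/162, 16/81)
through G parallel to QH: direction (-43/72, 7/36); meets CJ at K = (55/672, 11/48)
K = C + t·(J−C) with t = 17/28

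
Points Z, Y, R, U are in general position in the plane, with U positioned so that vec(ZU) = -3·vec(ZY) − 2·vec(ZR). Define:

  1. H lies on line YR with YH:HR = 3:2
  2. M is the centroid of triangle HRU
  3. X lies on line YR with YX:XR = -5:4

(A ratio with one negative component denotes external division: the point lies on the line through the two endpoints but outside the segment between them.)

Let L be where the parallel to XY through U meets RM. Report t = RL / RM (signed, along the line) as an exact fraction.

t = 3

Assign Z = (0, 0), Y = (1, 0), R = (0, 1), U = (-3, -2) — the answer is frame-independent, so this choice is without loss of generality.
1. H lies on line YR with YH:HR = 3:2 ⇒ H = (2/5, 3/5)
2. M is the centroid of triangle HRU ⇒ M = (-13/15, -2/15)
3. X lies on line YR with YX:XR = -5:4 ⇒ X = (-4, 5)
through U parallel to XY: direction (5, -5); meets RM at L = (-13/5, -12/5)
L = R + t·(M−R) with t = 3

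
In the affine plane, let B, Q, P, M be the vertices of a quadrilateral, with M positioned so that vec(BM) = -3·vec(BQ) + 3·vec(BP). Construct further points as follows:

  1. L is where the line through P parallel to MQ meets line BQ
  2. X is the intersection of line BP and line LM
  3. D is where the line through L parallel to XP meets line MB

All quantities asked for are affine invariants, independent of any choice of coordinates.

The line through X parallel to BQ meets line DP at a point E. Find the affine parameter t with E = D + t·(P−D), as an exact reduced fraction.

t = 88/91

Assign B = (0, 0), Q = (1, 0), P = (0, 1), M = (-3, 3) — the answer is frame-independent, so this choice is without loss of generality.
1. L is where the line through P parallel to MQ meets line BQ ⇒ L = (4/3, 0)
2. X is the intersection of line BP and line LM ⇒ X = (0, 12/13)
3. D is where the line through L parallel to XP meets line MB ⇒ D = (4/3, -4/3)
through X parallel to BQ: direction (1, 0); meets DP at E = (4/91, 12/13)
E = D + t·(P−D) with t = 88/91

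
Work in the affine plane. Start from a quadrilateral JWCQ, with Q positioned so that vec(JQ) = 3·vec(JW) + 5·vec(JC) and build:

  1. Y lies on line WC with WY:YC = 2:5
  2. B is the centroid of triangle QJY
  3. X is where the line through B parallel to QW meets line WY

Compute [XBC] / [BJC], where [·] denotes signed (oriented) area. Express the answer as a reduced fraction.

Work in coordinates with J = (0, 0), W = (1, 0), C = (0, 1), Q = (3, 5).
1. Y lies on line WC with WY:YC = 2:5 ⇒ Y = (5/7, 2/7)
2. B is the centroid of triangle QJY ⇒ B = (26/21, 37/21)
3. X is where the line through B parallel to QW meets line WY ⇒ X = (2/3, 1/3)
2·[XBC] = 4/3, 2·[BJC] = -26/21
[XBC]:[BJC] = 4/3:-26/21 = -14/13

[XBC]:[BJC] = -14/13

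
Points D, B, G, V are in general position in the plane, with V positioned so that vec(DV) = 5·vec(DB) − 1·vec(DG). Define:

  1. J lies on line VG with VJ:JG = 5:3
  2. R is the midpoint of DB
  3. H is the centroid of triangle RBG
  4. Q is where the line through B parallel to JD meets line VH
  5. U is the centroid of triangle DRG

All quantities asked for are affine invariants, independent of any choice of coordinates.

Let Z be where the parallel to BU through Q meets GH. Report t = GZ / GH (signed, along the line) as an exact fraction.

t = 23/29

Set D = (0, 0), B = (1, 0), G = (0, 1), V = (5, -1); any affine frame gives the same invariant.
1. J lies on line VG with VJ:JG = 5:3 ⇒ J = (15/8, 1/4)
2. R is the midpoint of DB ⇒ R = (1/2, 0)
3. H is the centroid of triangle RBG ⇒ H = (1/2, 1/3)
4. Q is where the line through B parallel to JD meets line VH ⇒ Q = (83/58, 5/87)
5. U is the centroid of triangle DRG ⇒ U = (1/6, 1/3)
through Q parallel to BU: direction (-5/6, 1/3); meets GH at Z = (23/58, 41/87)
Z = G + t·(H−G) with t = 23/29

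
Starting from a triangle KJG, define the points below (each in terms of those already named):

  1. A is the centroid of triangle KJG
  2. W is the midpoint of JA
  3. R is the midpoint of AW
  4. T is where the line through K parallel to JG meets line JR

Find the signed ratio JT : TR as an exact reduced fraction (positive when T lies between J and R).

JT:TR = -4/3

Set K = (0, 0), J = (1, 0), G = (0, 1); any affine frame gives the same invariant.
1. A is the centroid of triangle KJG ⇒ A = (1/3, 1/3)
2. W is the midpoint of JA ⇒ W = (2/3, 1/6)
3. R is the midpoint of AW ⇒ R = (1/2, 1/4)
4. T is where the line through K parallel to JG meets line JR ⇒ T = (-1, 1)
T = J + t·(R−J) with t = 4, so JT:TR = t:(1−t) = 4:-3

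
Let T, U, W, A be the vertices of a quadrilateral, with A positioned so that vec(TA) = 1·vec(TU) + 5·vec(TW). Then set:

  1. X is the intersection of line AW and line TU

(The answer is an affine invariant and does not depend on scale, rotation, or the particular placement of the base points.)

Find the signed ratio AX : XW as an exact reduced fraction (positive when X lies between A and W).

AX:XW = -5

Set T = (0, 0), U = (1, 0), W = (0, 1), A = (1, 5); any affine frame gives the same invariant.
1. X is the intersection of line AW and line TU ⇒ X = (-1/4, 0)
X = A + t·(W−A) with t = 5/4, so AX:XW = t:(1−t) = 5/4:-1/4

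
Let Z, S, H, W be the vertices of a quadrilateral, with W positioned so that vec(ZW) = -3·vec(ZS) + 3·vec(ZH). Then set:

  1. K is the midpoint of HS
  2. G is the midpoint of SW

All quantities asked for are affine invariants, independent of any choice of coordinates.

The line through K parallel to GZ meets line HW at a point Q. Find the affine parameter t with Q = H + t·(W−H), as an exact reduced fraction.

Assign Z = (0, 0), S = (1, 0), H = (0, 1), W = (-3, 3) — the answer is frame-independent, so this choice is without loss of generality.
1. K is the midpoint of HS ⇒ K = (1/2, 1/2)
2. G is the midpoint of SW ⇒ G = (-1, 3/2)
through K parallel to GZ: direction (1, -3/2); meets HW at Q = (3/10, 4/5)
Q = H + t·(W−H) with t = -1/10

t = -1/10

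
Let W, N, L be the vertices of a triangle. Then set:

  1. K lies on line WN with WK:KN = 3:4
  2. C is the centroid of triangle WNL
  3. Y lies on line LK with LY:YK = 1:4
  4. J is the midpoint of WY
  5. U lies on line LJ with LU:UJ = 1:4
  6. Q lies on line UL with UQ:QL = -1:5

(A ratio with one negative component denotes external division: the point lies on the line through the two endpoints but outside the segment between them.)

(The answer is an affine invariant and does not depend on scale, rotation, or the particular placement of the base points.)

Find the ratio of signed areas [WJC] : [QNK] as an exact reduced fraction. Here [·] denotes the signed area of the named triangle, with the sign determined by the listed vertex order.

[WJC]:[QNK] = 25/102

Assign W = (0, 0), N = (1, 0), L = (0, 1) — the answer is frame-independent, so this choice is without loss of generality.
1. K lies on line WN with WK:KN = 3:4 ⇒ K = (3/7, 0)
2. C is the centroid of triangle WNL ⇒ C = (1/3, 1/3)
3. Y lies on line LK with LY:YK = 1:4 ⇒ Y = (3/35, 4/5)
4. J is the midpoint of WY ⇒ J = (3/70, 2/5)
5. U lies on line LJ with LU:UJ = 1:4 ⇒ U = (3/350, 22/25)
6. Q lies on line UL with UQ:QL = -1:5 ⇒ Q = (3/280, 17/20)
2·[WJC] = -5/42, 2·[QNK] = -17/35
[WJC]:[QNK] = -5/42:-17/35 = 25/102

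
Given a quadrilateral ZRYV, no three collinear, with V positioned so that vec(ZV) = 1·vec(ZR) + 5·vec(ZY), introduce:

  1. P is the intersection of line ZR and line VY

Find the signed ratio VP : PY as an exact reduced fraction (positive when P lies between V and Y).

Assign Z = (0, 0), R = (1, 0), Y = (0, 1), V = (1, 5) — the answer is frame-independent, so this choice is without loss of generality.
1. P is the intersection of line ZR and line VY ⇒ P = (-1/4, 0)
P = V + t·(Y−V) with t = 5/4, so VP:PY = t:(1−t) = 5/4:-1/4

VP:PY = -5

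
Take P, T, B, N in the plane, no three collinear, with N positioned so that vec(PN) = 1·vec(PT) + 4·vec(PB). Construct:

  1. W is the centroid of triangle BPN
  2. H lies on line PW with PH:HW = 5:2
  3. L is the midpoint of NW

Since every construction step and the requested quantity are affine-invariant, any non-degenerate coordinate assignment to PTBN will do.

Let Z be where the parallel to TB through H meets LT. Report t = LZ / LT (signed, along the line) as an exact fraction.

t = 29/35

Assign P = (0, 0), T = (1, 0), B = (0, 1), N = (1, 4) — the answer is frame-independent, so this choice is without loss of generality.
1. W is the centroid of triangle BPN ⇒ W = (1/3, 5/3)
2. H lies on line PW with PH:HW = 5:2 ⇒ H = (5/21, 25/21)
3. L is the midpoint of NW ⇒ L = (2/3, 17/6)
through H parallel to TB: direction (-1, 1); meets LT at Z = (33/35, 17/35)
Z = L + t·(T−L) with t = 29/35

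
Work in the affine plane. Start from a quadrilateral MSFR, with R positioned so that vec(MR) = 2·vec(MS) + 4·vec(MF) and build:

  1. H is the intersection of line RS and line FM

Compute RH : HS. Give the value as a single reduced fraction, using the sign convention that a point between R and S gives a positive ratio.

Choose coordinates M = (0, 0), S = (1, 0), F = (0, 1), R = (2, 4).
1. H is the intersection of line RS and line FM ⇒ H = (0, -4)
H = R + t·(S−R) with t = 2, so RH:HS = t:(1−t) = 2:-1

RH:HS = -2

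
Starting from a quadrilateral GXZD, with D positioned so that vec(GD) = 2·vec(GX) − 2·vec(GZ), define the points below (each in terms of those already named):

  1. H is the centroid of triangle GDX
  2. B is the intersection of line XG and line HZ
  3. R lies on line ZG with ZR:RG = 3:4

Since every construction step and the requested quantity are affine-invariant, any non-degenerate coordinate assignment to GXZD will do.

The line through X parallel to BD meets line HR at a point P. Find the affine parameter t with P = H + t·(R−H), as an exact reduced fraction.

t = -7/2

Work in coordinates with G = (0, 0), X = (1, 0), Z = (0, 1), D = (2, -2).
1. H is the centroid of triangle GDX ⇒ H = (1, -2/3)
2. B is the intersection of line XG and line HZ ⇒ B = (3/5, 0)
3. R lies on line ZG with ZR:RG = 3:4 ⇒ R = (0, 4/7)
through X parallel to BD: direction (7/5, -2); meets HR at P = (9/2, -5)
P = H + t·(R−H) with t = -7/2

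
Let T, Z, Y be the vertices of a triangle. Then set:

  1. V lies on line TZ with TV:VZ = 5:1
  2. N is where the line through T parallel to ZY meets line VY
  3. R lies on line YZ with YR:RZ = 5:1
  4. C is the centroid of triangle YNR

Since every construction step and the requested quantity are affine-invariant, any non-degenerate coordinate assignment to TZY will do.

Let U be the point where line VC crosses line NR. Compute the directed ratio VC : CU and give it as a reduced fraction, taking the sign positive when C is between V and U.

Choose coordinates T = (0, 0), Z = (1, 0), Y = (0, 1).
1. V lies on line TZ with TV:VZ = 5:1 ⇒ V = (5/6, 0)
2. N is where the line through T parallel to ZY meets line VY ⇒ N = (5, -5)
3. R lies on line YZ with YR:RZ = 5:1 ⇒ R = (5/6, 1/6)
4. C is the centroid of triangle YNR ⇒ C = (35/18, -23/18)
line VC meets NR at U = (145/54, -115/54)
C = V + t·(U−V) with t = 3/5, so VC:CU = 3/5:2/5

VC:CU = 3/2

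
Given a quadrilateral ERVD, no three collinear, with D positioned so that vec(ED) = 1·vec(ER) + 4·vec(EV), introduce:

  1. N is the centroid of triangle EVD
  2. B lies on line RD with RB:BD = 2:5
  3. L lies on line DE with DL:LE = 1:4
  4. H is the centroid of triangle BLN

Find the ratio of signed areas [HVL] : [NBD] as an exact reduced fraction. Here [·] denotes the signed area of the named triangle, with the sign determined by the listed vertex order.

Set E = (0, 0), R = (1, 0), V = (0, 1), D = (1, 4); any affine frame gives the same invariant.
1. N is the centroid of triangle EVD ⇒ N = (1/3, 5/3)
2. B lies on line RD with RB:BD = 2:5 ⇒ B = (1, 8/7)
3. L lies on line DE with DL:LE = 1:4 ⇒ L = (4/5, 16/5)
4. H is the centroid of triangle BLN ⇒ H = (32/45, 631/315)
2·[HVL] = -16/21, 2·[NBD] = 40/21
[HVL]:[NBD] = -16/21:40/21 = -2/5

[HVL]:[NBD] = -2/5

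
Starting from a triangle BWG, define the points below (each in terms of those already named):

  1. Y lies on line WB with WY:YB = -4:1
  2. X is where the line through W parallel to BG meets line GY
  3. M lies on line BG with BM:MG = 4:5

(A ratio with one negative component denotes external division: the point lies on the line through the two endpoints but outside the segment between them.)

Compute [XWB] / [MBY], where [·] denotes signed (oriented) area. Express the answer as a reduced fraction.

Work in coordinates with B = (0, 0), W = (1, 0), G = (0, 1).
1. Y lies on line WB with WY:YB = -4:1 ⇒ Y = (-1/3, 0)
2. X is where the line through W parallel to BG meets line GY ⇒ X = (1, 4)
3. M lies on line BG with BM:MG = 4:5 ⇒ M = (0, 4/9)
2·[XWB] = -4, 2·[MBY] = -4/27
[XWB]:[MBY] = -4:-4/27 = 27

[XWB]:[MBY] = 27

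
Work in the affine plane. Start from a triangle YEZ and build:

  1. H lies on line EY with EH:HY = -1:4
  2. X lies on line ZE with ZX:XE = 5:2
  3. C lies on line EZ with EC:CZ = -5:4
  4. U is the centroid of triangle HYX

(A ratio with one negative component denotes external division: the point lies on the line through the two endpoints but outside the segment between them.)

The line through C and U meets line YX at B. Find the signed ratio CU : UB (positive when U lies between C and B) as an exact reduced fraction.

Choose coordinates Y = (0, 0), E = (1, 0), Z = (0, 1).
1. H lies on line EY with EH:HY = -1:4 ⇒ H = (4/3, 0)
2. X lies on line ZE with ZX:XE = 5:2 ⇒ X = (5/7, 2/7)
3. C lies on line EZ with EC:CZ = -5:4 ⇒ C = (-4, 5)
4. U is the centroid of triangle HYX ⇒ U = (43/63, 2/21)
line CU meets YX at B = (239/427, 478/2135)
U = C + t·(B−C) with t = 305/297, so CU:UB = 305/297:-8/297

CU:UB = -305/8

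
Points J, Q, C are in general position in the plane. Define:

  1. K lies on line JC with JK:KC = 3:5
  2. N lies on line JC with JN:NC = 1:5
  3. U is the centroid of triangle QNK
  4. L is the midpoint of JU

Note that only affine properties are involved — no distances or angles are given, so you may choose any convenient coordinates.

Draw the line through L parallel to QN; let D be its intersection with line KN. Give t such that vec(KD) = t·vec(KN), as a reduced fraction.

Set J = (0, 0), Q = (1, 0), C = (0, 1); any affine frame gives the same invariant.
1. K lies on line JC with JK:KC = 3:5 ⇒ K = (0, 3/8)
2. N lies on line JC with JN:NC = 1:5 ⇒ N = (0, 1/6)
3. U is the centroid of triangle QNK ⇒ U = (1/3, 13/72)
4. L is the midpoint of JU ⇒ L = (1/6, 13/144)
through L parallel to QN: direction (-1, 1/6); meets KN at D = (0, 17/144)
D = K + t·(N−K) with t = 37/30

t = 37/30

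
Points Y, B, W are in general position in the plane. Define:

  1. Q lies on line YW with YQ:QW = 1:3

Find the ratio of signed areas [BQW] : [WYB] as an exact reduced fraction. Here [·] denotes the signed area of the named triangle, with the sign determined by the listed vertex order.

Assign Y = (0, 0), B = (1, 0), W = (0, 1) — the answer is frame-independent, so this choice is without loss of generality.
1. Q lies on line YW with YQ:QW = 1:3 ⇒ Q = (0, 1/4)
2·[BQW] = -3/4, 2·[WYB] = 1
[BQW]:[WYB] = -3/4:1 = -3/4

[BQW]:[WYB] = -3/4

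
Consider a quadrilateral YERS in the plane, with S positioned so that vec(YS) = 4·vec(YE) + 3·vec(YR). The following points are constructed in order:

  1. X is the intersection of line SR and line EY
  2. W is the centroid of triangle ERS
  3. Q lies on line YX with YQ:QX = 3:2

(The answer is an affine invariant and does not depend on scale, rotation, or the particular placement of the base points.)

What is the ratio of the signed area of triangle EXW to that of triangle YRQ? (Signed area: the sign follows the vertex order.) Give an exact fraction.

Assign Y = (0, 0), E = (1, 0), R = (0, 1), S = (4, 3) — the answer is frame-independent, so this choice is without loss of generality.
1. X is the intersection of line SR and line EY ⇒ X = (-2, 0)
2. W is the centroid of triangle ERS ⇒ W = (5/3, 4/3)
3. Q lies on line YX with YQ:QX = 3:2 ⇒ Q = (-6/5, 0)
2·[EXW] = -4, 2·[YRQ] = 6/5
[EXW]:[YRQ] = -4:6/5 = -10/3

[EXW]:[YRQ] = -10/3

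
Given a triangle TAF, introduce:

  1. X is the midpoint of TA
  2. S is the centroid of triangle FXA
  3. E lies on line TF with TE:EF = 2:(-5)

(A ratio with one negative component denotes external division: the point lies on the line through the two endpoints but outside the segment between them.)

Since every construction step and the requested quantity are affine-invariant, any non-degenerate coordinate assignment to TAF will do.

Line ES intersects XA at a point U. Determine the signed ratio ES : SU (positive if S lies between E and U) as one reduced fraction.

Assign T = (0, 0), A = (1, 0), F = (0, 1) — the answer is frame-independent, so this choice is without loss of generality.
1. X is the midpoint of TA ⇒ X = (1/2, 0)
2. S is the centroid of triangle FXA ⇒ S = (1/2, 1/3)
3. E lies on line TF with TE:EF = 2:(-5) ⇒ E = (0, -2/3)
line ES meets XA at U = (1/3, 0)
S = E + t·(U−E) with t = 3/2, so ES:SU = 3/2:-1/2

ES:SU = -3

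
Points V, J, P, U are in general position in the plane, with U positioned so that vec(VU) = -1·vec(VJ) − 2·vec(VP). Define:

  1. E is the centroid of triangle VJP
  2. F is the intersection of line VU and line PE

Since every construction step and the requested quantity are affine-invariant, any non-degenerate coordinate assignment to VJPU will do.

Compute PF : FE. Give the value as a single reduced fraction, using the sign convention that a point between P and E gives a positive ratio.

PF:FE = 3

Assign V = (0, 0), J = (1, 0), P = (0, 1), U = (-1, -2) — the answer is frame-independent, so this choice is without loss of generality.
1. E is the centroid of triangle VJP ⇒ E = (1/3, 1/3)
2. F is the intersection of line VU and line PE ⇒ F = (1/4, 1/2)
F = P + t·(E−P) with t = 3/4, so PF:FE = t:(1−t) = 3/4:1/4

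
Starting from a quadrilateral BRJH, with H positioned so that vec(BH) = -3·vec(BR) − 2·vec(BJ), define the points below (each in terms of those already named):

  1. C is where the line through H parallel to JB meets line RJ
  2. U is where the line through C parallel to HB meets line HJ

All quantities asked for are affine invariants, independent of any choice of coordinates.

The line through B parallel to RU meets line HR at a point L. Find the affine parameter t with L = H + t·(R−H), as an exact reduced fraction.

t = 5/9

Set B = (0, 0), R = (1, 0), J = (0, 1), H = (-3, -2); any affine frame gives the same invariant.
1. C is where the line through H parallel to JB meets line RJ ⇒ C = (-3, 4)
2. U is where the line through C parallel to HB meets line HJ ⇒ U = (15, 16)
through B parallel to RU: direction (14, 16); meets HR at L = (-7/9, -8/9)
L = H + t·(R−H) with t = 5/9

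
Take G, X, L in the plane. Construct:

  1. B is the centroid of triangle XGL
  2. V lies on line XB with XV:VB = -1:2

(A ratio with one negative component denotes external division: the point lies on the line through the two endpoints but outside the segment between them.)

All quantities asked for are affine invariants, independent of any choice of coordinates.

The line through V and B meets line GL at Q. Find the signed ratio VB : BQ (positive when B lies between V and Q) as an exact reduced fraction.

VB:BQ = 4

Work in coordinates with G = (0, 0), X = (1, 0), L = (0, 1).
1. B is the centroid of triangle XGL ⇒ B = (1/3, 1/3)
2. V lies on line XB with XV:VB = -1:2 ⇒ V = (5/3, -1/3)
line VB meets GL at Q = (0, 1/2)
B = V + t·(Q−V) with t = 4/5, so VB:BQ = 4/5:1/5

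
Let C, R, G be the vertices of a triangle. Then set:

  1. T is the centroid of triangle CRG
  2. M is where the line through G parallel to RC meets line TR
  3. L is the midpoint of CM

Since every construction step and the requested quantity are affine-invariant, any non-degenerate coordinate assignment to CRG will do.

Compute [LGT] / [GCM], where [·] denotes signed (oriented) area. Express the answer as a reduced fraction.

[LGT]:[GCM] = 1/2

Assign C = (0, 0), R = (1, 0), G = (0, 1) — the answer is frame-independent, so this choice is without loss of generality.
1. T is the centroid of triangle CRG ⇒ T = (1/3, 1/3)
2. M is where the line through G parallel to RC meets line TR ⇒ M = (-1, 1)
3. L is the midpoint of CM ⇒ L = (-1/2, 1/2)
2·[LGT] = -1/2, 2·[GCM] = -1
[LGT]:[GCM] = -1/2:-1 = 1/2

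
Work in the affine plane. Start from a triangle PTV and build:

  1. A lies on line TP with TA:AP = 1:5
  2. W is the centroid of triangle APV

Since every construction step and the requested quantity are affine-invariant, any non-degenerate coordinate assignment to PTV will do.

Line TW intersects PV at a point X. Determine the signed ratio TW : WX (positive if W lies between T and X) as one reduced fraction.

Work in coordinates with P = (0, 0), T = (1, 0), V = (0, 1).
1. A lies on line TP with TA:AP = 1:5 ⇒ A = (5/6, 0)
2. W is the centroid of triangle APV ⇒ W = (5/18, 1/3)
line TW meets PV at X = (0, 6/13)
W = T + t·(X−T) with t = 13/18, so TW:WX = 13/18:5/18

TW:WX = 13/5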